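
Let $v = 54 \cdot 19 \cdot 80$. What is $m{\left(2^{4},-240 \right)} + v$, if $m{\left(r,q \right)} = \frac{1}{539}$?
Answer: $\frac{44241121}{539} \approx 82080.0$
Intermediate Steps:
$v = 82080$ ($v = 1026 \cdot 80 = 82080$)
$m{\left(r,q \right)} = \frac{1}{539}$
$m{\left(2^{4},-240 \right)} + v = \frac{1}{539} + 82080 = \frac{44241121}{539}$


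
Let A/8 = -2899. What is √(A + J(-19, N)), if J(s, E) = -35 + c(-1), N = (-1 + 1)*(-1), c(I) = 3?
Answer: 2*I*√5806 ≈ 152.39*I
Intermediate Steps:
N = 0 (N = 0*(-1) = 0)
A = -23192 (A = 8*(-2899) = -23192)
J(s, E) = -32 (J(s, E) = -35 + 3 = -32)
√(A + J(-19, N)) = √(-23192 - 32) = √(-23224) = 2*I*√5806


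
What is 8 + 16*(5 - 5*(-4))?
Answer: 408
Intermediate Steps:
8 + 16*(5 - 5*(-4)) = 8 + 16*(5 + 20) = 8 + 16*25 = 8 + 400 = 408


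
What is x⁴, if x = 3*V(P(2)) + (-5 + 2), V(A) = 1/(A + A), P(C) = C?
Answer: 6561/256 ≈ 25.629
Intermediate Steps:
V(A) = 1/(2*A)
x = -9/4 (x = 3*((½)/2) + (-5 + 2) = 3*((½)*(½)) - 3 = 3*(¼) - 3 = ¾ - 3 = -9/4 ≈ -2.2500)
x⁴ = (-9/4)⁴ = 6561/256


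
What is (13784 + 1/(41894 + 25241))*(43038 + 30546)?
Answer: 68093812476144/67135 ≈ 1.0143e+9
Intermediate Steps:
(13784 + 1/(41894 + 25241))*(43038 + 30546) = (13784 + 1/67135)*73584 = (925388841/67135)*73584 = 68093812476144/67135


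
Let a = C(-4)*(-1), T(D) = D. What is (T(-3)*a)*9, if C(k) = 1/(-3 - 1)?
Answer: -27/4 ≈ -6.7500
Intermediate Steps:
C(k) = -¼ (C(k) = 1/(-4) = -¼)
a = ¼ (a = -¼*(-1) = ¼ ≈ 0.25000)
(T(-3)*a)*9 = -3*¼*9 = -¾*9 = -27/4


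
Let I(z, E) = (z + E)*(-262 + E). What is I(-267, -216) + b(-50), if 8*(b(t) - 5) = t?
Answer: 923491/4 ≈ 2.3087e+5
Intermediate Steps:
I(z, E) = (-262 + E)*(E + z) (I(z, E) = (E + z)*(-262 + E) = (-262 + E)*(E + z))
b(t) = 5 + t/8
I(-267, -216) + b(-50) = ((-216)² - 262*(-216) - 262*(-267) - 216*(-267)) + (5 + (⅛)*(-50)) = (46656 + 56592 + 69954 + 57672) + (5 - 25/4) = 230874 - 5/4 = 923491/4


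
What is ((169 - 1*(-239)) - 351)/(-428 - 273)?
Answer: -57/701 ≈ -0.081312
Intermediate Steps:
((169 - 1*(-239)) - 351)/(-428 - 273) = ((169 + 239) - 351)/(-701) = (408 - 351)*(-1/701) = 57*(-1/701) = -57/701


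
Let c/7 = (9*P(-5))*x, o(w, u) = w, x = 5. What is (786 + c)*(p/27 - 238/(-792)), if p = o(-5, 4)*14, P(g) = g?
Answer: 716149/396 ≈ 1808.5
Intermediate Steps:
p = -70 (p = -5*14 = -70)
c = -1575 (c = 7*((9*(-5))*5) = 7*(-45*5) = 7*(-225) = -1575)
(786 + c)*(p/27 - 238/(-792)) = (786 - 1575)*(-70/27 - 238/(-792)) = -789*(-70*1/27 - 238*(-1/792)) = -789*(-70/27 + 119/396) = -789*(-2723/1188) = 716149/396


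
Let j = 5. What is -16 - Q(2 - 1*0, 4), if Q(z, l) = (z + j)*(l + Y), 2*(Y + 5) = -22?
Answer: 68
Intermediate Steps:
Y = -16 (Y = -5 + (½)*(-22) = -5 - 11 = -16)
Q(z, l) = (-16 + l)*(5 + z) (Q(z, l) = (z + 5)*(l - 16) = (5 + z)*(-16 + l) = (-16 + l)*(5 + z))
-16 - Q(2 - 1*0, 4) = -16 - (-80 - 16*(2 - 1*0) + 5*4 + 4*(2 - 1*0)) = -16 - (-80 - 16*(2 + 0) + 20 + 4*(2 + 0)) = -16 - (-80 - 16*2 + 20 + 4*2) = -16 - (-80 - 32 + 20 + 8) = -16 - 1*(-84) = -16 + 84 = 68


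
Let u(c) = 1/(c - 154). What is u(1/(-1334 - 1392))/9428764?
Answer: -29/42108960330 ≈ -6.8869e-10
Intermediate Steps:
u(c) = 1/(-154 + c)
u(1/(-1334 - 1392))/9428764 = 1/(-154 + 1/(-1334 - 1392)*9428764) = (1/9428764)/(-154 + 1/(-2726)) = (1/9428764)/(-154 - 1/2726) = (1/9428764)/(-419805/2726) = -2726/419805*1/9428764 = -29/42108960330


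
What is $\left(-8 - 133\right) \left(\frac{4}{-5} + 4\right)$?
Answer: $- \frac{2256}{5} \approx -451.2$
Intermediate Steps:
$\left(-8 - 133\right) \left(\frac{4}{-5} + 4\right) = - 141 \left(4 \left(- \frac{1}{5}\right) + 4\right) = - 141 \left(- \frac{4}{5} + 4\right) = \left(-141\right) \frac{16}{5} = - \frac{2256}{5}$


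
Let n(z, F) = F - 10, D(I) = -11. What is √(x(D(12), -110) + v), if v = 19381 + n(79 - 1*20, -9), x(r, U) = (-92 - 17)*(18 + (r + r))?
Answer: √19798 ≈ 140.71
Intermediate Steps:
x(r, U) = -1962 - 218*r (x(r, U) = -109*(18 + 2*r) = -1962 - 218*r)
n(z, F) = -10 + F
v = 19362 (v = 19381 + (-10 - 9) = 19381 - 19 = 19362)
√(x(D(12), -110) + v) = √((-1962 - 218*(-11)) + 19362) = √((-1962 + 2398) + 19362) = √(436 + 19362) = √19798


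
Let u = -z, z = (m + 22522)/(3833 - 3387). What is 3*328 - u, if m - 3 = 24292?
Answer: 485681/446 ≈ 1089.0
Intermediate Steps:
m = 24295 (m = 3 + 24292 = 24295)
z = 46817/446 (z = (24295 + 22522)/(3833 - 3387) = 46817/446 ≈ 104.97)
u = -46817/446 (u = -1*46817/446 = -46817/446 ≈ -104.97)
3*328 - u = 3*328 - 1*(-46817/446) = 984 + 46817/446 = 485681/446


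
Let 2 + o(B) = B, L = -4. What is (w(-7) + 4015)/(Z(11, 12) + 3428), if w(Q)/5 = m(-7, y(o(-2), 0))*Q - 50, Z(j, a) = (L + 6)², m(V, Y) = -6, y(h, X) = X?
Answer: 1325/1144 ≈ 1.1582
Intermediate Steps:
o(B) = -2 + B
Z(j, a) = 4 (Z(j, a) = (-4 + 6)² = 2² = 4)
w(Q) = -250 - 30*Q (w(Q) = 5*(-6*Q - 50) = 5*(-50 - 6*Q) = -250 - 30*Q)
(w(-7) + 4015)/(Z(11, 12) + 3428) = ((-250 - 30*(-7)) + 4015)/(4 + 3428) = ((-250 + 210) + 4015)/3432 = (-40 + 4015)*(1/3432) = 3975*(1/3432) = 1325/1144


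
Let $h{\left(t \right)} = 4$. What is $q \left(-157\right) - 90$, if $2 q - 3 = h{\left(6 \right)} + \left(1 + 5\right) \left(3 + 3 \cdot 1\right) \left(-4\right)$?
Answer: $\frac{21329}{2} \approx 10665.0$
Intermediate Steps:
$q = - \frac{137}{2}$ ($q = \frac{3}{2} + \frac{4 + \left(1 + 5\right) \left(3 + 3 \cdot 1\right) \left(-4\right)}{2} = \frac{3}{2} + \frac{4 + 6 \left(3 + 3\right) \left(-4\right)}{2} = \frac{3}{2} + \frac{4 + 6 \cdot 6 \left(-4\right)}{2} = \frac{3}{2} + \frac{4 + 36 \left(-4\right)}{2} = \frac{3}{2} + \frac{4 - 144}{2} = \frac{3}{2} + \frac{1}{2} \left(-140\right) = \frac{3}{2} - 70 = - \frac{137}{2} \approx -68.5$)
$q \left(-157\right) - 90 = \left(- \frac{137}{2}\right) \left(-157\right) - 90 = \frac{21509}{2} - 90 = \frac{21329}{2}$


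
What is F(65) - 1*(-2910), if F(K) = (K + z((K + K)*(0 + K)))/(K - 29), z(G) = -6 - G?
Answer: 32123/12 ≈ 2676.9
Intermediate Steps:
F(K) = (-6 + K - 2*K**2)/(-29 + K) (F(K) = (K + (-6 - (K + K)*(0 + K)))/(K - 29) = (K + (-6 - 2*K*K))/(-29 + K) = (K + (-6 - 2*K**2))/(-29 + K) = (-6 + K - 2*K**2)/(-29 + K))
F(65) - 1*(-2910) = (-6 + 65 - 2*65**2)/(-29 + 65) - 1*(-2910) = (-6 + 65 - 2*4225)/36 + 2910 = (-6 + 65 - 8450)/36 + 2910 = (1/36)*(-8391) + 2910 = -2797/12 + 2910 = 32123/12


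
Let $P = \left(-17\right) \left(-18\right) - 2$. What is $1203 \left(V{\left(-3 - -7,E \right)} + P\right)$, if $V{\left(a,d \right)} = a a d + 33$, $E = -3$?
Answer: $347667$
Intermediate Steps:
$V{\left(a,d \right)} = 33 + d a^{2}$ ($V{\left(a,d \right)} = a^{2} d + 33 = d a^{2} + 33 = 33 + d a^{2}$)
$P = 304$ ($P = 306 - 2 = 304$)
$1203 \left(V{\left(-3 - -7,E \right)} + P\right) = 1203 \left(\left(33 - 3 \left(-3 - -7\right)^{2}\right) + 304\right) = 1203 \left(\left(33 - 3 \left(-3 + 7\right)^{2}\right) + 304\right) = 1203 \left(\left(33 - 3 \cdot 4^{2}\right) + 304\right) = 1203 \left(\left(33 - 48\right) + 304\right) = 1203 \left(-15 + 304\right) = 1203 \cdot 289 = 347667$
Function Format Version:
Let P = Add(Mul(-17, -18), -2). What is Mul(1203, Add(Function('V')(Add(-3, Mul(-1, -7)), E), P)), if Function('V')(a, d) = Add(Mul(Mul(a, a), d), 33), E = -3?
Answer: 347667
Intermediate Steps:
Function('V')(a, d) = Add(33, Mul(d, Pow(a, 2))) (Function('V')(a, d) = Add(Mul(Pow(a, 2), d), 33) = Add(Mul(d, Pow(a, 2)), 33) = Add(33, Mul(d, Pow(a, 2))))
P = 304 (P = Add(306, -2) = 304)
Mul(1203, Add(Function('V')(Add(-3, Mul(-1, -7)), E), P)) = Mul(1203, Add(Add(33, Mul(-3, Pow(Add(-3, Mul(-1, -7)), 2))), 304)) = Mul(1203, Add(Add(33, Mul(-3, Pow(Add(-3, 7), 2))), 304)) = Mul(1203, Add(Add(33, Mul(-3, Pow(4, 2))), 304)) = Mul(1203, Add(Add(33, Mul(-3, 16)), 304)) = Mul(1203, Add(Add(33, -48), 304)) = Mul(1203, Add(-15, 304)) = Mul(1203, 289) = 347667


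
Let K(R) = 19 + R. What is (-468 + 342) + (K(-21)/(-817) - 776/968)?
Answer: -12534989/98857 ≈ -126.80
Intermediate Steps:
(-468 + 342) + (K(-21)/(-817) - 776/968) = (-468 + 342) + ((19 - 21)/(-817) - 776/968) = -126 + (-2*(-1/817) - 776*1/968) = -126 + (2/817 - 97/121) = -126 - 79007/98857 = -12534989/98857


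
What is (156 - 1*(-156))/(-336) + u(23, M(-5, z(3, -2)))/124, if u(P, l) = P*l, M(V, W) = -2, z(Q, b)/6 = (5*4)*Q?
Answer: -282/217 ≈ -1.2995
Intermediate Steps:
z(Q, b) = 120*Q (z(Q, b) = 6*((5*4)*Q) = 6*(20*Q) = 120*Q)
(156 - 1*(-156))/(-336) + u(23, M(-5, z(3, -2)))/124 = (156 - 1*(-156))/(-336) + (23*(-2))/124 = (156 + 156)*(-1/336) - 46*1/124 = 312*(-1/336) - 23/62 = -13/14 - 23/62 = -282/217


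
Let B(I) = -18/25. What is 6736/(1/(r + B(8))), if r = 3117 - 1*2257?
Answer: 144702752/25 ≈ 5.7881e+6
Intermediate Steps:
r = 860 (r = 3117 - 2257 = 860)
B(I) = -18/25 (B(I) = -18*1/25 = -18/25)
6736/(1/(r + B(8))) = 6736/(1/(860 - 18/25)) = 6736/(1/(21482/25)) = 6736/(25/21482) = 6736*(21482/25) = 144702752/25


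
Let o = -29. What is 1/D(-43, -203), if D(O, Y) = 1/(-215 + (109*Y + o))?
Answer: -22371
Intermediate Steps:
D(O, Y) = 1/(-244 + 109*Y) (D(O, Y) = 1/(-215 + (109*Y - 29)) = 1/(-215 + (-29 + 109*Y)) = 1/(-244 + 109*Y))
1/D(-43, -203) = 1/(1/(-244 + 109*(-203))) = 1/(1/(-244 - 22127)) = 1/(1/(-22371)) = 1/(-1/22371) = -22371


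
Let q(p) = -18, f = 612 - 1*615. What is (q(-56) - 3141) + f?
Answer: -3162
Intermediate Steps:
f = -3 (f = 612 - 615 = -3)
(q(-56) - 3141) + f = (-18 - 3141) - 3 = -3159 - 3 = -3162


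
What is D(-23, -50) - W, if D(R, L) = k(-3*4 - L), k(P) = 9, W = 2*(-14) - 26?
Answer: 63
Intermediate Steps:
W = -54 (W = -28 - 26 = -54)
D(R, L) = 9
D(-23, -50) - W = 9 - 1*(-54) = 9 + 54 = 63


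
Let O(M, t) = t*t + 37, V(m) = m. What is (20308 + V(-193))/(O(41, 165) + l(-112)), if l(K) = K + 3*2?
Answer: 6705/9052 ≈ 0.74072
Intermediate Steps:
O(M, t) = 37 + t**2 (O(M, t) = t**2 + 37 = 37 + t**2)
l(K) = 6 + K (l(K) = K + 6 = 6 + K)
(20308 + V(-193))/(O(41, 165) + l(-112)) = (20308 - 193)/((37 + 165**2) + (6 - 112)) = 20115/((37 + 27225) - 106) = 20115/(27262 - 106) = 20115/27156 = 20115*(1/27156) = 6705/9052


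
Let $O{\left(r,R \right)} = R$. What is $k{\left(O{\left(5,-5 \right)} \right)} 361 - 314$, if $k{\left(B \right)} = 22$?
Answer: $7628$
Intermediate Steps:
$k{\left(O{\left(5,-5 \right)} \right)} 361 - 314 = 22 \cdot 361 - 314 = 7942 - 314 = 7628$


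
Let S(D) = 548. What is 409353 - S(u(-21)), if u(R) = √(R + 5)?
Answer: 408805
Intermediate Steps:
u(R) = √(5 + R)
409353 - S(u(-21)) = 409353 - 1*548 = 409353 - 548 = 408805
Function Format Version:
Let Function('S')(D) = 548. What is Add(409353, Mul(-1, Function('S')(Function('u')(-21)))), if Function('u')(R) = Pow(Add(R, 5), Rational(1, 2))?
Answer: 408805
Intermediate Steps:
Function('u')(R) = Pow(Add(5, R), Rational(1, 2))
Add(409353, Mul(-1, Function('S')(Function('u')(-21)))) = Add(409353, Mul(-1, 548)) = Add(409353, -548) = 408805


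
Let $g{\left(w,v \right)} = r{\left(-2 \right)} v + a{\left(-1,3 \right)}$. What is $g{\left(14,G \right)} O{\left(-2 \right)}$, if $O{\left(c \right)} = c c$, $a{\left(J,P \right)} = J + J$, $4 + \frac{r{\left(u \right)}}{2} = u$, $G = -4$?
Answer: $184$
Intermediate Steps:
$r{\left(u \right)} = -8 + 2 u$
$a{\left(J,P \right)} = 2 J$
$O{\left(c \right)} = c^{2}$
$g{\left(w,v \right)} = -2 - 12 v$ ($g{\left(w,v \right)} = \left(-8 + 2 \left(-2\right)\right) v + 2 \left(-1\right) = \left(-8 - 4\right) v - 2 = - 12 v - 2 = -2 - 12 v$)
$g{\left(14,G \right)} O{\left(-2 \right)} = \left(-2 - -48\right) \left(-2\right)^{2} = \left(-2 + 48\right) 4 = 46 \cdot 4 = 184$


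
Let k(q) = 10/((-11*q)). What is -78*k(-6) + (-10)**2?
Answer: 970/11 ≈ 88.182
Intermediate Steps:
k(q) = -10/(11*q) (k(q) = 10*(-1/(11*q)) = -10/(11*q))
-78*k(-6) + (-10)**2 = -(-780)/(11*(-6)) + (-10)**2 = -(-780)*(-1)/(11*6) + 100 = -78*5/33 + 100 = -130/11 + 100 = 970/11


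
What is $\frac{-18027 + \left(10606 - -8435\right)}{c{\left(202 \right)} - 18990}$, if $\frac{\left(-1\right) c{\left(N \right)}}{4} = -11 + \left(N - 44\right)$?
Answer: $- \frac{13}{251} \approx -0.051793$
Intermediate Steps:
$c{\left(N \right)} = 220 - 4 N$ ($c{\left(N \right)} = - 4 \left(-11 + \left(N - 44\right)\right) = - 4 \left(-11 + \left(-44 + N\right)\right) = - 4 \left(-55 + N\right) = 220 - 4 N$)
$\frac{-18027 + \left(10606 - -8435\right)}{c{\left(202 \right)} - 18990} = \frac{-18027 + \left(10606 - -8435\right)}{\left(220 - 808\right) - 18990} = \frac{-18027 + \left(10606 + 8435\right)}{\left(220 - 808\right) - 18990} = \frac{-18027 + 19041}{-588 - 18990} = \frac{1014}{-19578} = 1014 \left(- \frac{1}{19578}\right) = - \frac{13}{251}$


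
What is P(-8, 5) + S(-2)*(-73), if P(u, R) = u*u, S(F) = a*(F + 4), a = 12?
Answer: -1688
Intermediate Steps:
S(F) = 48 + 12*F (S(F) = 12*(F + 4) = 12*(4 + F) = 48 + 12*F)
P(u, R) = u²
P(-8, 5) + S(-2)*(-73) = (-8)² + (48 + 12*(-2))*(-73) = 64 + (48 - 24)*(-73) = 64 + 24*(-73) = 64 - 1752 = -1688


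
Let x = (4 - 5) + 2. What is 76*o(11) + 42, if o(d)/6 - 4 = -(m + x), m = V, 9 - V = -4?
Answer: -4518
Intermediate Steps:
x = 1 (x = -1 + 2 = 1)
V = 13 (V = 9 - 1*(-4) = 9 + 4 = 13)
m = 13
o(d) = -60 (o(d) = 24 + 6*(-(13 + 1)) = 24 + 6*(-1*14) = 24 + 6*(-14) = 24 - 84 = -60)
76*o(11) + 42 = 76*(-60) + 42 = -4560 + 42 = -4518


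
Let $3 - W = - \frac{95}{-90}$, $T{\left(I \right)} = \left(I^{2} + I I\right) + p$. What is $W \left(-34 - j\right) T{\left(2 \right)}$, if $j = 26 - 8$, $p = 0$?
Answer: $- \frac{7280}{9} \approx -808.89$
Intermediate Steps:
$j = 18$ ($j = 26 - 8 = 18$)
$T{\left(I \right)} = 2 I^{2}$ ($T{\left(I \right)} = \left(I^{2} + I I\right) + 0 = \left(I^{2} + I^{2}\right) + 0 = 2 I^{2} + 0 = 2 I^{2}$)
$W = \frac{35}{18}$ ($W = 3 - - \frac{95}{-90} = 3 - \left(-95\right) \left(- \frac{1}{90}\right) = 3 - \frac{19}{18} = \frac{35}{18} \approx 1.9444$)
$W \left(-34 - j\right) T{\left(2 \right)} = \frac{35 \left(-34 - 18\right)}{18} \cdot 2 \cdot 2^{2} = \frac{35 \left(-34 - 18\right)}{18} \cdot 2 \cdot 4 = \frac{35}{18} \left(-52\right) 8 = \left(- \frac{910}{9}\right) 8 = - \frac{7280}{9}$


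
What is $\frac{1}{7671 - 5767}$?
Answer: $\frac{1}{1904} \approx 0.00052521$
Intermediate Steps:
$\frac{1}{7671 - 5767} = \frac{1}{1904}$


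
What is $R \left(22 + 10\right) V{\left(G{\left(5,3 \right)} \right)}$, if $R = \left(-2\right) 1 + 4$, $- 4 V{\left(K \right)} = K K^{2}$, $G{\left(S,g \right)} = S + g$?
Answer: $-8192$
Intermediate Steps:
$V{\left(K \right)} = - \frac{K^{3}}{4}$ ($V{\left(K \right)} = - \frac{K K^{2}}{4} = - \frac{K^{3}}{4}$)
$R = 2$ ($R = -2 + 4 = 2$)
$R \left(22 + 10\right) V{\left(G{\left(5,3 \right)} \right)} = 2 \left(22 + 10\right) \left(- \frac{\left(5 + 3\right)^{3}}{4}\right) = 2 \cdot 32 \left(- \frac{8^{3}}{4}\right) = 64 \left(\left(- \frac{1}{4}\right) 512\right) = 64 \left(-128\right) = -8192$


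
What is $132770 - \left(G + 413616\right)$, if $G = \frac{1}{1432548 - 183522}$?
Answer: $- \frac{350783955997}{1249026} \approx -2.8085 \cdot 10^{5}$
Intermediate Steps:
$G = \frac{1}{1249026} \approx 8.0062 \cdot 10^{-7}$
$132770 - \left(G + 413616\right) = 132770 - \left(\frac{1}{1249026} + 413616\right) = 132770 - \frac{516617138017}{1249026} = - \frac{350783955997}{1249026}$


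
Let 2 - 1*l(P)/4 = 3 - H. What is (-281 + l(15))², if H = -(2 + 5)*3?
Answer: 136161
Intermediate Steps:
H = -21 (H = -1*7*3 = -7*3 = -21)
l(P) = -88 (l(P) = 8 - 4*(3 - 1*(-21)) = 8 - 4*(3 + 21) = 8 - 4*24 = 8 - 96 = -88)
(-281 + l(15))² = (-281 - 88)² = (-369)² = 136161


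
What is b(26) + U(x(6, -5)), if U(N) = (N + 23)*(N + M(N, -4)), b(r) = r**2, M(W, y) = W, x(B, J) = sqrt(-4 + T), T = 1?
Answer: 670 + 46*I*sqrt(3) ≈ 670.0 + 79.674*I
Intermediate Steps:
x(B, J) = I*sqrt(3) (x(B, J) = sqrt(-4 + 1) = sqrt(-3) = I*sqrt(3))
U(N) = 2*N*(23 + N) (U(N) = (N + 23)*(N + N) = (23 + N)*(2*N) = 2*N*(23 + N))
b(26) + U(x(6, -5)) = 26**2 + 2*(I*sqrt(3))*(23 + I*sqrt(3)) = 676 + 2*I*sqrt(3)*(23 + I*sqrt(3))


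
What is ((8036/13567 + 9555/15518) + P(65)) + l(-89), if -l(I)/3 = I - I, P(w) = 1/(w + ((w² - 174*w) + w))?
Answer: 1768691708309/1464254970230 ≈ 1.2079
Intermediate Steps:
P(w) = 1/(w² - 172*w) (P(w) = 1/(w + (w² - 173*w)) = 1/(w² - 172*w))
l(I) = 0 (l(I) = -3*(I - I) = -3*0 = 0)
((8036/13567 + 9555/15518) + P(65)) + l(-89) = ((8036/13567 + 9555/15518) + 1/(65*(-172 + 65))) + 0 = ((8036*(1/13567) + 9555*(1/15518)) + (1/65)/(-107)) + 0 = ((8036/13567 + 9555/15518) + (1/65)*(-1/107)) + 0 = (254335333/210532706 - 1/6955) + 0 = 1768691708309/1464254970230 + 0 = 1768691708309/1464254970230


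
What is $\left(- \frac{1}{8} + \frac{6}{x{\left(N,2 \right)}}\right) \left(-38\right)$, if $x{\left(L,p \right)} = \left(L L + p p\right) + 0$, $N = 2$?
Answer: $- \frac{95}{4} \approx -23.75$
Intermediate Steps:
$x{\left(L,p \right)} = L^{2} + p^{2}$ ($x{\left(L,p \right)} = \left(L^{2} + p^{2}\right) + 0 = L^{2} + p^{2}$)
$\left(- \frac{1}{8} + \frac{6}{x{\left(N,2 \right)}}\right) \left(-38\right) = \left(- \frac{1}{8} + \frac{6}{2^{2} + 2^{2}}\right) \left(-38\right) = \left(\left(-1\right) \frac{1}{8} + \frac{6}{4 + 4}\right) \left(-38\right) = \left(- \frac{1}{8} + \frac{6}{8}\right) \left(-38\right) = \left(- \frac{1}{8} + 6 \cdot \frac{1}{8}\right) \left(-38\right) = \left(- \frac{1}{8} + \frac{3}{4}\right) \left(-38\right) = \frac{5}{8} \left(-38\right) = - \frac{95}{4}$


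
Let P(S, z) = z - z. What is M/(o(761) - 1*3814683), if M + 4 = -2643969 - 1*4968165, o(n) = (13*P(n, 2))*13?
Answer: 7612138/3814683 ≈ 1.9955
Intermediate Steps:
P(S, z) = 0
o(n) = 0 (o(n) = (13*0)*13 = 0*13 = 0)
M = -7612138 (M = -4 + (-2643969 - 1*4968165) = -4 + (-2643969 - 4968165) = -4 - 7612134 = -7612138)
M/(o(761) - 1*3814683) = -7612138/(0 - 1*3814683) = -7612138/(0 - 3814683) = -7612138/(-3814683) = -7612138*(-1/3814683) = 7612138/3814683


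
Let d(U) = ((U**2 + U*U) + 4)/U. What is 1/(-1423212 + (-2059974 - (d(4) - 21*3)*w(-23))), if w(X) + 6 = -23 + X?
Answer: -1/3485994 ≈ -2.8686e-7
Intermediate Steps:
w(X) = -29 + X (w(X) = -6 + (-23 + X) = -29 + X)
d(U) = (4 + 2*U**2)/U (d(U) = ((U**2 + U**2) + 4)/U = (2*U**2 + 4)/U = (4 + 2*U**2)/U)
1/(-1423212 + (-2059974 - (d(4) - 21*3)*w(-23))) = 1/(-1423212 + (-2059974 - ((2*4 + 4/4) - 21*3)*(-29 - 23))) = 1/(-1423212 + (-2059974 - ((8 + 4*(1/4)) - 63)*(-52))) = 1/(-1423212 + (-2059974 - ((8 + 1) - 63)*(-52))) = 1/(-1423212 + (-2059974 - (9 - 63)*(-52))) = 1/(-1423212 + (-2059974 - (-54)*(-52))) = 1/(-1423212 + (-2059974 - 1*2808)) = 1/(-1423212 + (-2059974 - 2808)) = 1/(-1423212 - 2062782) = 1/(-3485994) = -1/3485994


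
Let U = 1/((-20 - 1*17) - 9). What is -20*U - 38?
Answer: -864/23 ≈ -37.565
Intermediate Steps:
U = -1/46 (U = 1/((-20 - 17) - 9) = 1/(-37 - 9) = 1/(-46) = -1/46 ≈ -0.021739)
-20*U - 38 = -20*(-1/46) - 38 = 10/23 - 38 = -864/23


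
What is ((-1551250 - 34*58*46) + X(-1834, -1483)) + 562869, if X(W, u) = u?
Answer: -1080576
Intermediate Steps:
((-1551250 - 34*58*46) + X(-1834, -1483)) + 562869 = ((-1551250 - 34*58*46) - 1483) + 562869 = ((-1551250 - 1972*46) - 1483) + 562869 = ((-1551250 - 1*90712) - 1483) + 562869 = ((-1551250 - 90712) - 1483) + 562869 = (-1641962 - 1483) + 562869 = -1643445 + 562869 = -1080576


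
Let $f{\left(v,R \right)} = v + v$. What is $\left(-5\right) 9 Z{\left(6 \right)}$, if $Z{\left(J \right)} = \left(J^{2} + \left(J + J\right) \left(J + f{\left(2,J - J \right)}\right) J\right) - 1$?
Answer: $-33975$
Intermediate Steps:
$f{\left(v,R \right)} = 2 v$
$Z{\left(J \right)} = -1 + J^{2} + 2 J^{2} \left(4 + J\right)$ ($Z{\left(J \right)} = \left(J^{2} + \left(J + J\right) \left(J + 2 \cdot 2\right) J\right) - 1 = \left(J^{2} + 2 J \left(J + 4\right) J\right) - 1 = \left(J^{2} + 2 J \left(4 + J\right) J\right) - 1 = \left(J^{2} + 2 J^{2} \left(4 + J\right)\right) - 1 = -1 + J^{2} + 2 J^{2} \left(4 + J\right)$)
$\left(-5\right) 9 Z{\left(6 \right)} = \left(-5\right) 9 \left(-1 + 2 \cdot 6^{3} + 9 \cdot 6^{2}\right) = - 45 \left(-1 + 2 \cdot 216 + 9 \cdot 36\right) = - 45 \left(-1 + 432 + 324\right) = \left(-45\right) 755 = -33975$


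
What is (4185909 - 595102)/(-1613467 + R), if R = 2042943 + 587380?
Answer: 3590807/1016856 ≈ 3.5313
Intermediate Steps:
R = 2630323
(4185909 - 595102)/(-1613467 + R) = (4185909 - 595102)/(-1613467 + 2630323) = 3590807/1016856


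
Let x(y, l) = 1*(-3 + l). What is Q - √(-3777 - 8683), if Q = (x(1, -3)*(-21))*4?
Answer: 504 - 2*I*√3115 ≈ 504.0 - 111.62*I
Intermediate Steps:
x(y, l) = -3 + l
Q = 504 (Q = ((-3 - 3)*(-21))*4 = -6*(-21)*4 = 126*4 = 504)
Q - √(-3777 - 8683) = 504 - √(-3777 - 8683) = 504 - √(-12460) = 504 - 2*I*√3115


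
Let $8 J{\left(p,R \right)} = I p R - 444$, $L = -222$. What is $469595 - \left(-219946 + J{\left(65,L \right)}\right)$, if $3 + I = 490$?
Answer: $\frac{6272091}{4} \approx 1.568 \cdot 10^{6}$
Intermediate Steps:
$I = 487$ ($I = -3 + 490 = 487$)
$J{\left(p,R \right)} = - \frac{111}{2} + \frac{487 R p}{8}$ ($J{\left(p,R \right)} = \frac{487 p R - 444}{8} = \frac{487 R p - 444}{8} = \frac{-444 + 487 R p}{8} = - \frac{111}{2} + \frac{487 R p}{8}$)
$469595 - \left(-219946 + J{\left(65,L \right)}\right) = 469595 - \left(-219946 + \left(- \frac{111}{2} + \frac{487}{8} \left(-222\right) 65\right)\right) = 469595 - \left(-219946 - \frac{3513927}{4}\right) = 469595 - - \frac{4393711}{4} = 469595 + \frac{4393711}{4} = \frac{6272091}{4}$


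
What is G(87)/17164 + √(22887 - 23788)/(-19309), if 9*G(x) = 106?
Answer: 53/77238 - I*√901/19309 ≈ 0.00068619 - 0.0015545*I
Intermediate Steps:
G(x) = 106/9 (G(x) = (⅑)*106 = 106/9)
G(87)/17164 + √(22887 - 23788)/(-19309) = (106/9)/17164 + √(22887 - 23788)/(-19309) = (106/9)*(1/17164) + √(-901)*(-1/19309) = 53/77238 + (I*√901)*(-1/19309) = 53/77238 - I*√901/19309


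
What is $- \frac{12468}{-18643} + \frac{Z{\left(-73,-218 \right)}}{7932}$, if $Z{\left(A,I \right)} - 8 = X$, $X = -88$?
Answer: $\frac{24351184}{36969069} \approx 0.65869$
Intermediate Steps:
$Z{\left(A,I \right)} = -80$ ($Z{\left(A,I \right)} = 8 - 88 = -80$)
$- \frac{12468}{-18643} + \frac{Z{\left(-73,-218 \right)}}{7932} = - \frac{12468}{-18643} - \frac{80}{7932} = \left(-12468\right) \left(- \frac{1}{18643}\right) - \frac{20}{1983} = \frac{12468}{18643} - \frac{20}{1983} = \frac{24351184}{36969069}$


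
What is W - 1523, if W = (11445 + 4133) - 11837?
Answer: 2218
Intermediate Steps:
W = 3741 (W = 15578 - 11837 = 3741)
W - 1523 = 3741 - 1523 = 2218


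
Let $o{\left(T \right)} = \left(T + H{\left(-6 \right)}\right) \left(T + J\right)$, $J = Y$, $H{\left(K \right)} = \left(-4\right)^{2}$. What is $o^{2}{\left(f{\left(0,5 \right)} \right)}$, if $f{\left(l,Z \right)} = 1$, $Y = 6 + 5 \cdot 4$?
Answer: $210681$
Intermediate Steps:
$H{\left(K \right)} = 16$
$Y = 26$ ($Y = 6 + 20 = 26$)
$J = 26$
$o{\left(T \right)} = \left(16 + T\right) \left(26 + T\right)$ ($o{\left(T \right)} = \left(T + 16\right) \left(T + 26\right) = \left(16 + T\right) \left(26 + T\right)$)
$o^{2}{\left(f{\left(0,5 \right)} \right)} = \left(416 + 1^{2} + 42 \cdot 1\right)^{2} = \left(416 + 1 + 42\right)^{2} = 459^{2} = 210681$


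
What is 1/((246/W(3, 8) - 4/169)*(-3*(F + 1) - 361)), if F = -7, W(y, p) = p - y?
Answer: -845/14253022 ≈ -5.9286e-5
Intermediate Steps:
1/((246/W(3, 8) - 4/169)*(-3*(F + 1) - 361)) = 1/((246/(8 - 1*3) - 4/169)*(-3*(-7 + 1) - 361)) = 1/((246/(8 - 3) - 4*1/169)*(-3*(-6) - 361)) = 1/((246/5 - 4/169)*(18 - 361)) = 1/((246*(⅕) - 4/169)*(-343)) = 1/((246/5 - 4/169)*(-343)) = 1/((41554/845)*(-343)) = 1/(-14253022/845) = -845/14253022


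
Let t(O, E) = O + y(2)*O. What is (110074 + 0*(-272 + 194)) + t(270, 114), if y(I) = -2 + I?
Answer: 110344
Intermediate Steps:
t(O, E) = O (t(O, E) = O + (-2 + 2)*O = O + 0*O = O + 0 = O)
(110074 + 0*(-272 + 194)) + t(270, 114) = (110074 + 0*(-272 + 194)) + 270 = (110074 + 0*(-78)) + 270 = (110074 + 0) + 270 = 110074 + 270 = 110344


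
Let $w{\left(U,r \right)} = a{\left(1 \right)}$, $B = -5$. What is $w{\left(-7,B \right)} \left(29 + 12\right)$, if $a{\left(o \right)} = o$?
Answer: $41$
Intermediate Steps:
$w{\left(U,r \right)} = 1$
$w{\left(-7,B \right)} \left(29 + 12\right) = 1 \left(29 + 12\right) = 1 \cdot 41 = 41$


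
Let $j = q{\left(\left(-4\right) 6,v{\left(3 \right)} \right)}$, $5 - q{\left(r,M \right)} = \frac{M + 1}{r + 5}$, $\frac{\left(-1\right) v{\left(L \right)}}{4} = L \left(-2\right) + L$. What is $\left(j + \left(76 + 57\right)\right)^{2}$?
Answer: $\frac{6943225}{361} \approx 19233.0$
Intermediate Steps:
$v{\left(L \right)} = 4 L$ ($v{\left(L \right)} = - 4 \left(L \left(-2\right) + L\right) = - 4 \left(- 2 L + L\right) = - 4 \left(- L\right) = 4 L$)
$q{\left(r,M \right)} = 5 - \frac{1 + M}{5 + r}$ ($q{\left(r,M \right)} = 5 - \frac{M + 1}{r + 5} = 5 - \frac{1 + M}{5 + r}$)
$j = \frac{108}{19}$ ($j = \frac{24 - 4 \cdot 3 + 5 \left(\left(-4\right) 6\right)}{5 - 24} = \frac{24 - 12 + 5 \left(-24\right)}{5 - 24} = \frac{24 - 12 - 120}{-19} = \left(- \frac{1}{19}\right) \left(-108\right) = \frac{108}{19} \approx 5.6842$)
$\left(j + \left(76 + 57\right)\right)^{2} = \left(\frac{108}{19} + \left(76 + 57\right)\right)^{2} = \left(\frac{108}{19} + 133\right)^{2} = \left(\frac{2635}{19}\right)^{2} = \frac{6943225}{361}$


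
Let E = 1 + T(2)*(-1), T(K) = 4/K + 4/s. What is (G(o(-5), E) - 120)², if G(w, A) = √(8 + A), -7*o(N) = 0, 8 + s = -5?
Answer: (1560 - √1235)²/169 ≈ 13759.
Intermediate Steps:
s = -13 (s = -8 - 5 = -13)
o(N) = 0 (o(N) = -⅐*0 = 0)
T(K) = -4/13 + 4/K (T(K) = 4/K + 4/(-13) = 4/K + 4*(-1/13) = 4/K - 4/13 = -4/13 + 4/K)
E = -9/13 (E = 1 + (-4/13 + 4/2)*(-1) = 1 + (-4/13 + 4*(½))*(-1) = 1 + (-4/13 + 2)*(-1) = 1 + (22/13)*(-1) = 1 - 22/13 = -9/13 ≈ -0.69231)
(G(o(-5), E) - 120)² = (√(8 - 9/13) - 120)² = (√(95/13) - 120)² = (√1235/13 - 120)² = (-120 + √1235/13)²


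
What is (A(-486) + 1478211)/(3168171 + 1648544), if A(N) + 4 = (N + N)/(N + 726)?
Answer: 29564059/96334300 ≈ 0.30689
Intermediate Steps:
A(N) = -4 + 2*N/(726 + N) (A(N) = -4 + (N + N)/(N + 726) = -4 + (2*N)/(726 + N) = -4 + 2*N/(726 + N))
(A(-486) + 1478211)/(3168171 + 1648544) = (2*(-1452 - 1*(-486))/(726 - 486) + 1478211)/(3168171 + 1648544) = (2*(-1452 + 486)/240 + 1478211)/4816715 = (2*(1/240)*(-966) + 1478211)*(1/4816715) = (-161/20 + 1478211)*(1/4816715) = (29564059/20)*(1/4816715) = 29564059/96334300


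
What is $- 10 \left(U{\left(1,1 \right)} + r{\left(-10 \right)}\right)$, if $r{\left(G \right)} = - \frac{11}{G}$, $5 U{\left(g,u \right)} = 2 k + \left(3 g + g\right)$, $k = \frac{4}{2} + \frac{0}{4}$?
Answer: $-27$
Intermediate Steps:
$k = 2$ ($k = 4 \cdot \frac{1}{2} + 0 \cdot \frac{1}{4} = 2 + 0 = 2$)
$U{\left(g,u \right)} = \frac{4}{5} + \frac{4 g}{5}$ ($U{\left(g,u \right)} = \frac{2 \cdot 2 + \left(3 g + g\right)}{5} = \frac{4 + 4 g}{5} = \frac{4}{5} + \frac{4 g}{5}$)
$- 10 \left(U{\left(1,1 \right)} + r{\left(-10 \right)}\right) = - 10 \left(\left(\frac{4}{5} + \frac{4}{5} \cdot 1\right) - \frac{11}{-10}\right) = - 10 \left(\left(\frac{4}{5} + \frac{4}{5}\right) - - \frac{11}{10}\right) = - 10 \left(\frac{8}{5} + \frac{11}{10}\right) = \left(-10\right) \frac{27}{10} = -27$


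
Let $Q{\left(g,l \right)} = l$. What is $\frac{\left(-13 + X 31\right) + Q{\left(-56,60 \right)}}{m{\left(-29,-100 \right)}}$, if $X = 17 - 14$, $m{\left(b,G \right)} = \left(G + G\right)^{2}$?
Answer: $\frac{7}{2000} \approx 0.0035$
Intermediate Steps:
$m{\left(b,G \right)} = 4 G^{2}$ ($m{\left(b,G \right)} = \left(2 G\right)^{2} = 4 G^{2}$)
$X = 3$ ($X = 17 - 14 = 3$)
$\frac{\left(-13 + X 31\right) + Q{\left(-56,60 \right)}}{m{\left(-29,-100 \right)}} = \frac{\left(-13 + 3 \cdot 31\right) + 60}{4 \left(-100\right)^{2}} = \frac{\left(-13 + 93\right) + 60}{4 \cdot 10000} = \frac{80 + 60}{40000} = 140 \cdot \frac{1}{40000} = \frac{7}{2000}$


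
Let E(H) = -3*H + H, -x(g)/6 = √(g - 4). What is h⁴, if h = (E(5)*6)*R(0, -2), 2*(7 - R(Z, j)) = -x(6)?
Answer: 103900320000 - 72938880000*√2 ≈ 7.4917e+8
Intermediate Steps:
x(g) = -6*√(-4 + g) (x(g) = -6*√(g - 4) = -6*√(-4 + g))
E(H) = -2*H
R(Z, j) = 7 - 3*√2 (R(Z, j) = 7 - (-1)*(-6*√(-4 + 6))/2 = 7 - (-1)*(-6*√2)/2 = 7 - 3*√2)
h = -420 + 180*√2 (h = (-2*5*6)*(7 - 3*√2) = (-10*6)*(7 - 3*√2) = -60*(7 - 3*√2) = -420 + 180*√2 ≈ -165.44)
h⁴ = (-420 + 180*√2)⁴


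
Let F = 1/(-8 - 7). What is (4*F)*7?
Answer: -28/15 ≈ -1.8667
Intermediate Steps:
F = -1/15 (F = 1/(-15) = -1/15 ≈ -0.066667)
(4*F)*7 = (4*(-1/15))*7 = -4/15*7 = -28/15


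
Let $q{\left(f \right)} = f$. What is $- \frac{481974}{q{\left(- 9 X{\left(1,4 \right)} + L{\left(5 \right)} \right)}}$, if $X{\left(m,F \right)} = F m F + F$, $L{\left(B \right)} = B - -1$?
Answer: $\frac{80329}{29} \approx 2770.0$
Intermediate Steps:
$L{\left(B \right)} = 1 + B$ ($L{\left(B \right)} = B + 1 = 1 + B$)
$X{\left(m,F \right)} = F + m F^{2}$ ($X{\left(m,F \right)} = m F^{2} + F = F + m F^{2}$)
$- \frac{481974}{q{\left(- 9 X{\left(1,4 \right)} + L{\left(5 \right)} \right)}} = - \frac{481974}{- 9 \cdot 4 \left(1 + 4 \cdot 1\right) + \left(1 + 5\right)} = - \frac{481974}{- 9 \cdot 4 \left(1 + 4\right) + 6} = - \frac{481974}{- 9 \cdot 4 \cdot 5 + 6} = - \frac{481974}{\left(-9\right) 20 + 6} = - \frac{481974}{-180 + 6} = - \frac{481974}{-174} = \left(-481974\right) \left(- \frac{1}{174}\right) = \frac{80329}{29}$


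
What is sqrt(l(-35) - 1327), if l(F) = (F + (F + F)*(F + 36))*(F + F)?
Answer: sqrt(6023) ≈ 77.608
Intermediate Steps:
l(F) = 2*F*(F + 2*F*(36 + F)) (l(F) = (F + (2*F)*(36 + F))*(2*F) = (F + 2*F*(36 + F))*(2*F) = 2*F*(F + 2*F*(36 + F)))
sqrt(l(-35) - 1327) = sqrt((-35)**2*(146 + 4*(-35)) - 1327) = sqrt(1225*(146 - 140) - 1327) = sqrt(1225*6 - 1327) = sqrt(7350 - 1327) = sqrt(6023)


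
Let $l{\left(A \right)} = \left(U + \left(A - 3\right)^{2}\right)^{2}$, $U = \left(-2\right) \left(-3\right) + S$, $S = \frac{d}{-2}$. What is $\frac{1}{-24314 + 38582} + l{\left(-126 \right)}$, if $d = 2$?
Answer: $\frac{3953510360689}{14268} \approx 2.7709 \cdot 10^{8}$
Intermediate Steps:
$S = -1$ ($S = \frac{2}{-2} = 2 \left(- \frac{1}{2}\right) = -1$)
$U = 5$ ($U = \left(-2\right) \left(-3\right) - 1 = 6 - 1 = 5$)
$l{\left(A \right)} = \left(5 + \left(-3 + A\right)^{2}\right)^{2}$ ($l{\left(A \right)} = \left(5 + \left(A - 3\right)^{2}\right)^{2} = \left(5 + \left(-3 + A\right)^{2}\right)^{2}$)
$\frac{1}{-24314 + 38582} + l{\left(-126 \right)} = \frac{1}{-24314 + 38582} + \left(5 + \left(-3 - 126\right)^{2}\right)^{2} = \frac{1}{14268} + \left(5 + \left(-129\right)^{2}\right)^{2} = \frac{1}{14268} + \left(5 + 16641\right)^{2} = \frac{1}{14268} + 16646^{2} = \frac{1}{14268} + 277089316 = \frac{3953510360689}{14268}$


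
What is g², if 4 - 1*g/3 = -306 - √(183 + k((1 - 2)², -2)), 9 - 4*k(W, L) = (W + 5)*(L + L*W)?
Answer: 3466485/4 + 8370*√85 ≈ 9.4379e+5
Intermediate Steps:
k(W, L) = 9/4 - (5 + W)*(L + L*W)/4 (k(W, L) = 9/4 - (W + 5)*(L + L*W)/4 = 9/4 - (5 + W)*(L + L*W)/4)
g = 930 + 9*√85/2 (g = 12 - 3*(-306 - √(183 + (9/4 - 5/4*(-2) - 3/2*(-2)*(1 - 2)² - ¼*(-2)*((1 - 2)²)²))) = 12 - 3*(-306 - √(183 + (9/4 + 5/2 - 3/2*(-2)*(-1)² - ¼*(-2)*((-1)²)²))) = 12 - 3*(-306 - √(183 + (9/4 + 5/2 - 3/2*(-2)*1 - ¼*(-2)*1²))) = 12 - 3*(-306 - √(183 + (9/4 + 5/2 + 3 - ¼*(-2)*1))) = 12 - 3*(-306 - √(183 + (9/4 + 5/2 + 3 + ½))) = 12 - 3*(-306 - √(183 + 33/4)) = 12 - 3*(-306 - √(765/4)) = 12 - 3*(-306 - 3*√85/2) = 12 + (918 + 9*√85/2) = 930 + 9*√85/2 ≈ 971.49)
g² = (930 + 9*√85/2)²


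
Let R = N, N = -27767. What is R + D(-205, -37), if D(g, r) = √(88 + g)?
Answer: -27767 + 3*I*√13 ≈ -27767.0 + 10.817*I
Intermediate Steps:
R = -27767
R + D(-205, -37) = -27767 + √(88 - 205) = -27767 + √(-117) = -27767 + 3*I*√13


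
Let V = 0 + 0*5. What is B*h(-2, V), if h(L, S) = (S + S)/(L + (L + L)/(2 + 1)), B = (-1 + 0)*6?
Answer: 0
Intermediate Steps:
V = 0 (V = 0 + 0 = 0)
B = -6 (B = -1*6 = -6)
h(L, S) = 6*S/(5*L) (h(L, S) = (2*S)/(L + (2*L)/3) = (2*S)/(L + (2*L)*(⅓)) = (2*S)/(L + 2*L/3) = (2*S)/((5*L/3)) = (2*S)*(3/(5*L)) = 6*S/(5*L))
B*h(-2, V) = -36*0/(5*(-2)) = -36*0*(-1)/(5*2) = -6*0 = 0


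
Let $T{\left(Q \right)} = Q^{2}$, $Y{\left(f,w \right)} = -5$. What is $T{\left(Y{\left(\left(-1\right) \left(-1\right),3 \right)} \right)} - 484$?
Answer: $-459$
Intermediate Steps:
$T{\left(Y{\left(\left(-1\right) \left(-1\right),3 \right)} \right)} - 484 = \left(-5\right)^{2} - 484 = 25 - 484 = -459$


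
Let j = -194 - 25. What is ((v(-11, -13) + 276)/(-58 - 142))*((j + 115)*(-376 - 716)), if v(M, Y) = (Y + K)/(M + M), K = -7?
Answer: -43241016/275 ≈ -1.5724e+5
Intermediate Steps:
v(M, Y) = (-7 + Y)/(2*M) (v(M, Y) = (Y - 7)/(M + M) = (-7 + Y)/((2*M)) = (-7 + Y)*(1/(2*M)) = (-7 + Y)/(2*M))
j = -219
((v(-11, -13) + 276)/(-58 - 142))*((j + 115)*(-376 - 716)) = (((1/2)*(-7 - 13)/(-11) + 276)/(-58 - 142))*((-219 + 115)*(-376 - 716)) = (((1/2)*(-1/11)*(-20) + 276)/(-200))*(-104*(-1092)) = ((10/11 + 276)*(-1/200))*113568 = ((3046/11)*(-1/200))*113568 = -1523/1100*113568 = -43241016/275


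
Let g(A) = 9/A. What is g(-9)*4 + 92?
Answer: 88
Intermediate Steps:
g(-9)*4 + 92 = (9/(-9))*4 + 92 = (9*(-⅑))*4 + 92 = -1*4 + 92 = -4 + 92 = 88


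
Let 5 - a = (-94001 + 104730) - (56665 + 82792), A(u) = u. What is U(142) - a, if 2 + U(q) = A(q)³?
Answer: 2734553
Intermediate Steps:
U(q) = -2 + q³
a = 128733 (a = 5 - ((-94001 + 104730) - (56665 + 82792)) = 5 - (10729 - 1*139457) = 5 - (10729 - 139457) = 5 - 1*(-128728) = 5 + 128728 = 128733)
U(142) - a = (-2 + 142³) - 1*128733 = (-2 + 2863288) - 128733 = 2863286 - 128733 = 2734553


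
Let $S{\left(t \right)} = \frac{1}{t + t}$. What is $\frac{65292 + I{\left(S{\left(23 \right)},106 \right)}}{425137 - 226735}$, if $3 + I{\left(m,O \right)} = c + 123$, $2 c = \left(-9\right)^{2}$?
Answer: $\frac{43635}{132268} \approx 0.3299$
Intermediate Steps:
$c = \frac{81}{2}$ ($c = \frac{\left(-9\right)^{2}}{2} = \frac{1}{2} \cdot 81 = \frac{81}{2} \approx 40.5$)
$S{\left(t \right)} = \frac{1}{2 t}$
$I{\left(m,O \right)} = \frac{321}{2}$ ($I{\left(m,O \right)} = -3 + \left(\frac{81}{2} + 123\right) = -3 + \frac{327}{2} = \frac{321}{2}$)
$\frac{65292 + I{\left(S{\left(23 \right)},106 \right)}}{425137 - 226735} = \frac{65292 + \frac{321}{2}}{425137 - 226735} = \frac{130905}{2 \cdot 198402} = \frac{130905}{2} \cdot \frac{1}{198402} = \frac{43635}{132268}$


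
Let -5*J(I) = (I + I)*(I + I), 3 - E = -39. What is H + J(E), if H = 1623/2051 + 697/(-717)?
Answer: -10377650032/7352835 ≈ -1411.4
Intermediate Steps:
E = 42 (E = 3 - 1*(-39) = 3 + 39 = 42)
J(I) = -4*I²/5 (J(I) = -(I + I)*(I + I)/5 = -2*I*2*I/5 = -4*I²/5)
H = -265856/1470567 (H = 1623*(1/2051) + 697*(-1/717) = 1623/2051 - 697/717 = -265856/1470567 ≈ -0.18078)
H + J(E) = -265856/1470567 - ⅘*42² = -265856/1470567 - ⅘*1764 = -265856/1470567 - 7056/5 = -10377650032/7352835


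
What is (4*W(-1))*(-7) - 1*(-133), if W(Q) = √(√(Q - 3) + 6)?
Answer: 133 - 28*√(6 + 2*I) ≈ 63.493 - 11.279*I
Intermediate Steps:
W(Q) = √(6 + √(-3 + Q)) (W(Q) = √(√(-3 + Q) + 6) = √(6 + √(-3 + Q)))
(4*W(-1))*(-7) - 1*(-133) = (4*√(6 + √(-3 - 1)))*(-7) - 1*(-133) = (4*√(6 + √(-4)))*(-7) + 133 = (4*√(6 + 2*I))*(-7) + 133 = -28*√(6 + 2*I) + 133 = 133 - 28*√(6 + 2*I)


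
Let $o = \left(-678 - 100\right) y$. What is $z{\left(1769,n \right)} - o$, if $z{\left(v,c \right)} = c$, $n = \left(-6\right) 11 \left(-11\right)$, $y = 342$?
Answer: $266802$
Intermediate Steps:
$n = 726$ ($n = \left(-66\right) \left(-11\right) = 726$)
$o = -266076$ ($o = \left(-678 - 100\right) 342 = \left(-778\right) 342 = -266076$)
$z{\left(1769,n \right)} - o = 726 - -266076 = 726 + 266076 = 266802$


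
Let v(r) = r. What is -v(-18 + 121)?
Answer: -103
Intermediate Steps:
-v(-18 + 121) = -(-18 + 121) = -1*103 = -103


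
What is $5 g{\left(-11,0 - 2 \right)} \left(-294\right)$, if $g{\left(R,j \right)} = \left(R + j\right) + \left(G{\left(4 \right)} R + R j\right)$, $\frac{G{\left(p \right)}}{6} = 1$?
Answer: $83790$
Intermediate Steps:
$G{\left(p \right)} = 6$ ($G{\left(p \right)} = 6 \cdot 1 = 6$)
$g{\left(R,j \right)} = j + 7 R + R j$ ($g{\left(R,j \right)} = \left(R + j\right) + \left(6 R + R j\right) = j + 7 R + R j$)
$5 g{\left(-11,0 - 2 \right)} \left(-294\right) = 5 \left(\left(0 - 2\right) + 7 \left(-11\right) - 11 \left(0 - 2\right)\right) \left(-294\right) = 5 \left(-2 - 77 - -22\right) \left(-294\right) = 5 \left(-2 - 77 + 22\right) \left(-294\right) = 5 \left(-57\right) \left(-294\right) = \left(-285\right) \left(-294\right) = 83790$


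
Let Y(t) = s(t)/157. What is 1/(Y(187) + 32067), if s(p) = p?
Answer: 157/5034706 ≈ 3.1184e-5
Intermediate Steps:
Y(t) = t/157
1/(Y(187) + 32067) = 1/((1/157)*187 + 32067) = 1/(187/157 + 32067) = 1/(5034706/157) = 157/5034706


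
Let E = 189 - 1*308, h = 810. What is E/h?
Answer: -119/810 ≈ -0.14691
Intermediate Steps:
E = -119 (E = 189 - 308 = -119)
E/h = -119/810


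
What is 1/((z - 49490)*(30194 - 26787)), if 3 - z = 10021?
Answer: -1/202743756 ≈ -4.9323e-9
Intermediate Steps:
z = -10018 (z = 3 - 1*10021 = 3 - 10021 = -10018)
1/((z - 49490)*(30194 - 26787)) = 1/((-10018 - 49490)*(30194 - 26787)) = 1/(-59508*3407) = 1/(-202743756) = -1/202743756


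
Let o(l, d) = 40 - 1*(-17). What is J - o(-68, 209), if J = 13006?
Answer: 12949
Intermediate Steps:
o(l, d) = 57 (o(l, d) = 40 + 17 = 57)
J - o(-68, 209) = 13006 - 1*57 = 13006 - 57 = 12949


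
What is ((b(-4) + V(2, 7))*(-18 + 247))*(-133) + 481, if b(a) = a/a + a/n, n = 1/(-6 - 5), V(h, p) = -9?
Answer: -1095971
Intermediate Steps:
n = -1/11 (n = 1/(-11) = -1/11 ≈ -0.090909)
b(a) = 1 - 11*a (b(a) = a/a + a/(-1/11) = 1 + a*(-11) = 1 - 11*a)
((b(-4) + V(2, 7))*(-18 + 247))*(-133) + 481 = (((1 - 11*(-4)) - 9)*(-18 + 247))*(-133) + 481 = (((1 + 44) - 9)*229)*(-133) + 481 = ((45 - 9)*229)*(-133) + 481 = (36*229)*(-133) + 481 = 8244*(-133) + 481 = -1096452 + 481 = -1095971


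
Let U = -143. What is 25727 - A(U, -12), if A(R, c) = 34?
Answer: 25693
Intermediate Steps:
25727 - A(U, -12) = 25727 - 1*34 = 25727 - 34 = 25693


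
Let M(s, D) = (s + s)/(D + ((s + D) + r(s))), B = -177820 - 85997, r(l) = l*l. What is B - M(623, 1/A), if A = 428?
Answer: -21947709216637/83192929 ≈ -2.6382e+5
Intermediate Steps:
r(l) = l²
B = -263817
M(s, D) = 2*s/(s + s² + 2*D) (M(s, D) = (s + s)/(D + ((s + D) + s²)) = (2*s)/(D + ((D + s) + s²)) = (2*s)/(D + (D + s + s²)) = (2*s)/(s + s² + 2*D) = 2*s/(s + s² + 2*D))
B - M(623, 1/A) = -263817 - 2*623/(623 + 623² + 2/428) = -263817 - 2*623/(623 + 388129 + 2*(1/428)) = -263817 - 2*623/(623 + 388129 + 1/214) = -263817 - 2*623/83192929/214 = -263817 - 2*623*214/83192929 = -263817 - 1*266644/83192929 = -263817 - 266644/83192929 = -21947709216637/83192929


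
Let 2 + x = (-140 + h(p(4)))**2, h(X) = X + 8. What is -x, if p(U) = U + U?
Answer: -15374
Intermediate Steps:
p(U) = 2*U
h(X) = 8 + X
x = 15374 (x = -2 + (-140 + (8 + 2*4))**2 = -2 + (-140 + (8 + 8))**2 = -2 + (-140 + 16)**2 = -2 + (-124)**2 = -2 + 15376 = 15374)
-x = -1*15374 = -15374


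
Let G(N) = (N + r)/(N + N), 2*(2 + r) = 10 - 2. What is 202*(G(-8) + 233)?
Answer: 188567/4 ≈ 47142.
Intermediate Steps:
r = 2 (r = -2 + (10 - 2)/2 = -2 + (½)*8 = -2 + 4 = 2)
G(N) = (2 + N)/(2*N) (G(N) = (N + 2)/(N + N) = (2 + N)/((2*N)) = (2 + N)*(1/(2*N)) = (2 + N)/(2*N))
202*(G(-8) + 233) = 202*((½)*(2 - 8)/(-8) + 233) = 202*((½)*(-⅛)*(-6) + 233) = 202*(3/8 + 233) = 202*(1867/8) = 188567/4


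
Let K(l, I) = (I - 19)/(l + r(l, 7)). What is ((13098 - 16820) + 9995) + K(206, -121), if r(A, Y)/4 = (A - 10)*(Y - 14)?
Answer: 16567063/2641 ≈ 6273.0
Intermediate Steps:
r(A, Y) = 4*(-14 + Y)*(-10 + A) (r(A, Y) = 4*((A - 10)*(Y - 14)) = 4*((-10 + A)*(-14 + Y)) = 4*((-14 + Y)*(-10 + A)) = 4*(-14 + Y)*(-10 + A))
K(l, I) = (-19 + I)/(280 - 27*l) (K(l, I) = (I - 19)/(l + (560 - 56*l - 40*7 + 4*l*7)) = (-19 + I)/(l + (560 - 56*l - 280 + 28*l)) = (-19 + I)/(l + (280 - 28*l)) = (-19 + I)/(280 - 27*l))
((13098 - 16820) + 9995) + K(206, -121) = ((13098 - 16820) + 9995) + (-19 - 121)/(280 - 27*206) = (-3722 + 9995) - 140/(280 - 5562) = 6273 - 140/(-5282) = 6273 - 1/5282*(-140) = 6273 + 70/2641 = 16567063/2641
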